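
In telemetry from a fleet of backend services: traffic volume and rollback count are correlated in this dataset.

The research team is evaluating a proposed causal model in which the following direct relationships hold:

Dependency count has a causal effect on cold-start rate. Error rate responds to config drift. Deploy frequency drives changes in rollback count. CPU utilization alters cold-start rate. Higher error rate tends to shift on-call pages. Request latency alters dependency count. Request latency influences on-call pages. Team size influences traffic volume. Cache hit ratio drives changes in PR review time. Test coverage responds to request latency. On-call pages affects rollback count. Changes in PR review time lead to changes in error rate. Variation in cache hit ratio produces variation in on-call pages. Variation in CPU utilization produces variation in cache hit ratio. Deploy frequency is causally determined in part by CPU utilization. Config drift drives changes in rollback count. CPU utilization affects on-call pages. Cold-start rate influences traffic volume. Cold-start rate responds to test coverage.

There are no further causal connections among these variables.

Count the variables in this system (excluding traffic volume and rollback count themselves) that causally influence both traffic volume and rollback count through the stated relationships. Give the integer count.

The common causes are: CPU utilization (to traffic volume via CPU utilization → cold-start rate → traffic volume; to rollback count via CPU utilization → deploy frequency → rollback count); request latency (to traffic volume via request latency → test coverage → cold-start rate → traffic volume; to rollback count via request latency → on-call pages → rollback count).
Every other variable lacks a causal path to at least one of traffic volume and rollback count.

2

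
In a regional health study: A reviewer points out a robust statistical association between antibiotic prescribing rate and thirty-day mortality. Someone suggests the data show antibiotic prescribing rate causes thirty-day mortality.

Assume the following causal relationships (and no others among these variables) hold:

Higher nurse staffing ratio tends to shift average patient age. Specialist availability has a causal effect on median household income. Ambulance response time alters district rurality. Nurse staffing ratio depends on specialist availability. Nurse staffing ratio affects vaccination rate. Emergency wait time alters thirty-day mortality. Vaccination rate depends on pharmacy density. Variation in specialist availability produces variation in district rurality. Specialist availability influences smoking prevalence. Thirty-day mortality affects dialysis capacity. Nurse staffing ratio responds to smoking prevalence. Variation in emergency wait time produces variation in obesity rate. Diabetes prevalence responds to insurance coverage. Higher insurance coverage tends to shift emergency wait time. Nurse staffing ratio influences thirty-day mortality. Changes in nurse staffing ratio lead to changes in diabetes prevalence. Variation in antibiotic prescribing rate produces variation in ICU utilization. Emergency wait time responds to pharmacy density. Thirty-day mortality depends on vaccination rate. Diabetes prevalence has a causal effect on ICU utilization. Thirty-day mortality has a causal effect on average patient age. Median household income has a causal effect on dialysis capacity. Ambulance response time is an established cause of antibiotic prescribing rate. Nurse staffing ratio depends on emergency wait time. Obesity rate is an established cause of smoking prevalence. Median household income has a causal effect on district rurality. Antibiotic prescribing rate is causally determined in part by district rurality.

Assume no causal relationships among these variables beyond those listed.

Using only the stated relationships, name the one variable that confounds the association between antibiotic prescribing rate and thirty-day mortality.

Specialist availability has a causal path to antibiotic prescribing rate (specialist availability → district rurality → antibiotic prescribing rate) and a separate causal path to thirty-day mortality (specialist availability → nurse staffing ratio → thirty-day mortality), so it is a common cause of both.
No stated relationship gives antibiotic prescribing rate a causal route to thirty-day mortality, so the correlation is explained by the shared upstream cause rather than a direct effect.

specialist availability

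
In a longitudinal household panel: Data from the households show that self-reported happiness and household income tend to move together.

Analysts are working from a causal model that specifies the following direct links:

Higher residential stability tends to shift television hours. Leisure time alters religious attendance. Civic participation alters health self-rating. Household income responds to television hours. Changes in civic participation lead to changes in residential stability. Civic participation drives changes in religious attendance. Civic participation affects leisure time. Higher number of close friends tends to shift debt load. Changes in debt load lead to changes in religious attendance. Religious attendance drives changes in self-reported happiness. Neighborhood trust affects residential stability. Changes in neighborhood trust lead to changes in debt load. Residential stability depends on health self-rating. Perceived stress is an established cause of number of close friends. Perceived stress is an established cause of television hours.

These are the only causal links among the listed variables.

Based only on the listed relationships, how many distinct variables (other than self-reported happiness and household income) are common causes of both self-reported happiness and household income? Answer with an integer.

3

The common causes are: civic participation (to self-reported happiness via civic participation → religious attendance → self-reported happiness; to household income via civic participation → residential stability → television hours → household income); neighborhood trust (to self-reported happiness via neighborhood trust → debt load → religious attendance → self-reported happiness; to household income via neighborhood trust → residential stability → television hours → household income); perceived stress (to self-reported happiness via perceived stress → number of close friends → debt load → religious attendance → self-reported happiness; to household income via perceived stress → television hours → household income).
Every other variable lacks a causal path to at least one of self-reported happiness and household income.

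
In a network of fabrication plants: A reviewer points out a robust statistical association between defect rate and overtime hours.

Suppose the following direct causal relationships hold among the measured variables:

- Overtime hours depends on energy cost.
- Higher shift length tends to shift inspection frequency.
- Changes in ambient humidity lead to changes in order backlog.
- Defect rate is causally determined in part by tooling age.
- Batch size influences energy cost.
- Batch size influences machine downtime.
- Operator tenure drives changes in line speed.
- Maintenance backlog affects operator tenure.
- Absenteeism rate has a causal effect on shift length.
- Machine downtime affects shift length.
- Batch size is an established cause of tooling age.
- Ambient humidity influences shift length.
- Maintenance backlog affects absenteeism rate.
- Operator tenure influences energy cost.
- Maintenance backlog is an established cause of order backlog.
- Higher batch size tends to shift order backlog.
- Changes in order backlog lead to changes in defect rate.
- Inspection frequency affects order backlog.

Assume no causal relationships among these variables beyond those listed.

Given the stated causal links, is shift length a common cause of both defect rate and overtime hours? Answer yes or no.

no

Shift length has no stated causal path to overtime hours. A confounder must cause both variables, so shift length does not qualify.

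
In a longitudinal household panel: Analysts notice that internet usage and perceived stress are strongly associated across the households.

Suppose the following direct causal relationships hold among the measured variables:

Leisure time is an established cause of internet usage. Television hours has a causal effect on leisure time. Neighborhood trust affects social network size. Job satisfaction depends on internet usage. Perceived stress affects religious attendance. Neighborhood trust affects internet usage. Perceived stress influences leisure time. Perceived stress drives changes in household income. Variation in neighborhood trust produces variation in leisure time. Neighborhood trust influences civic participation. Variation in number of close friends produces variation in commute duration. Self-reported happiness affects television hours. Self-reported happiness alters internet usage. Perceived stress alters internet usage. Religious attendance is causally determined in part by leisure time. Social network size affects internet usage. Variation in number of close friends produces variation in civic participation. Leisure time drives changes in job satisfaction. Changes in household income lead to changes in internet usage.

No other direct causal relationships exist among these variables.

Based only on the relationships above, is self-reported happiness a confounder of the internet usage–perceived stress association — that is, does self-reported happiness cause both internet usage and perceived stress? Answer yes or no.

no

Self-reported happiness has no stated causal path to perceived stress. A confounder must cause both variables, so self-reported happiness does not qualify.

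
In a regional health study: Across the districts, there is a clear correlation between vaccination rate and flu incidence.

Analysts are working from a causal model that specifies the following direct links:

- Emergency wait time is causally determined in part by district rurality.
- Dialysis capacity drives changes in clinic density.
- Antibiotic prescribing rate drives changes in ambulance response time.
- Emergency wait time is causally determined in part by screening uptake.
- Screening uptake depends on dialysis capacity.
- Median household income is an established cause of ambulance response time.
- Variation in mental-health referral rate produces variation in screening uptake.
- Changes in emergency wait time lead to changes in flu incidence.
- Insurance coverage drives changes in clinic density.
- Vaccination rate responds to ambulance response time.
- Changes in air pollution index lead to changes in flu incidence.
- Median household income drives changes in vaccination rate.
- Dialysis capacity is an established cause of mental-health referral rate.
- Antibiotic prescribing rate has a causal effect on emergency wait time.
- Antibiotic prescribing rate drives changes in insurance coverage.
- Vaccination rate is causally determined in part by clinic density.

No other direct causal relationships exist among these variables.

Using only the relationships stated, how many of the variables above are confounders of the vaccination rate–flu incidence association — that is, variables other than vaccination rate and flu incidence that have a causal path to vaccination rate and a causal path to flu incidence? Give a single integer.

The common causes are: antibiotic prescribing rate (to vaccination rate via antibiotic prescribing rate → ambulance response time → vaccination rate; to flu incidence via antibiotic prescribing rate → emergency wait time → flu incidence); dialysis capacity (to vaccination rate via dialysis capacity → clinic density → vaccination rate; to flu incidence via dialysis capacity → screening uptake → emergency wait time → flu incidence).
Every other variable lacks a causal path to at least one of vaccination rate and flu incidence.

2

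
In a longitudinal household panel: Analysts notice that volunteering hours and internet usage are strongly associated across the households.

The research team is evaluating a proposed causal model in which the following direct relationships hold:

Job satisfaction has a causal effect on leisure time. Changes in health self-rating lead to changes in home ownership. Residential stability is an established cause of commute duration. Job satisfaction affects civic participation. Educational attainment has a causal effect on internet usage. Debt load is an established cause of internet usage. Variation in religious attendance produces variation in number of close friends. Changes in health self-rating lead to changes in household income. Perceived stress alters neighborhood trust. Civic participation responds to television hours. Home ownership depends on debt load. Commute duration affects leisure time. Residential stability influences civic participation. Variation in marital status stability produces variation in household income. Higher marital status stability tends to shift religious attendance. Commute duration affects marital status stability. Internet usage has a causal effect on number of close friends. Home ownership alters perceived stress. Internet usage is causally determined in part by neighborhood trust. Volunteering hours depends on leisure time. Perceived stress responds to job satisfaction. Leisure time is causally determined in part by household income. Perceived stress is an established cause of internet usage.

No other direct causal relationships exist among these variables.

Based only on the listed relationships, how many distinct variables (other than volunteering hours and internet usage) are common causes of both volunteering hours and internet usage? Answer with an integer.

The common causes are: health self-rating (to volunteering hours via health self-rating → household income → leisure time → volunteering hours; to internet usage via health self-rating → home ownership → perceived stress → internet usage); job satisfaction (to volunteering hours via job satisfaction → leisure time → volunteering hours; to internet usage via job satisfaction → perceived stress → internet usage).
Every other variable lacks a causal path to at least one of volunteering hours and internet usage.

2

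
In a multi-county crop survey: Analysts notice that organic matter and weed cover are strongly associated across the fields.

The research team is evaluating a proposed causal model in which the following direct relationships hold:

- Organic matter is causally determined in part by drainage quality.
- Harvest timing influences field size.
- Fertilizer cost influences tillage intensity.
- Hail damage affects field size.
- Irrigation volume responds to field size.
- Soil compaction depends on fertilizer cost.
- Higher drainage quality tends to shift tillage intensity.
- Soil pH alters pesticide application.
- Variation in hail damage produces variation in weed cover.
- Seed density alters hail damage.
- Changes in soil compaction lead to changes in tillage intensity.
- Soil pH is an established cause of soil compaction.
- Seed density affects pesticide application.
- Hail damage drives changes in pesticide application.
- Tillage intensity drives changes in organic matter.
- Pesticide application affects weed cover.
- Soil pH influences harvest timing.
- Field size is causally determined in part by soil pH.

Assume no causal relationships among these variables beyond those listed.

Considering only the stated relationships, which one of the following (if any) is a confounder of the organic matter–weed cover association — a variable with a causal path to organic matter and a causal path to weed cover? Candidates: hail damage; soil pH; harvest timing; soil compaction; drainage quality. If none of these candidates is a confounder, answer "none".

soil pH

Soil pH causes organic matter (soil pH → soil compaction → tillage intensity → organic matter) and also causes weed cover (soil pH → pesticide application → weed cover); it is a common cause of both.
Each of the other candidates lacks a causal path to at least one of organic matter and weed cover, so they do not confound the relationship.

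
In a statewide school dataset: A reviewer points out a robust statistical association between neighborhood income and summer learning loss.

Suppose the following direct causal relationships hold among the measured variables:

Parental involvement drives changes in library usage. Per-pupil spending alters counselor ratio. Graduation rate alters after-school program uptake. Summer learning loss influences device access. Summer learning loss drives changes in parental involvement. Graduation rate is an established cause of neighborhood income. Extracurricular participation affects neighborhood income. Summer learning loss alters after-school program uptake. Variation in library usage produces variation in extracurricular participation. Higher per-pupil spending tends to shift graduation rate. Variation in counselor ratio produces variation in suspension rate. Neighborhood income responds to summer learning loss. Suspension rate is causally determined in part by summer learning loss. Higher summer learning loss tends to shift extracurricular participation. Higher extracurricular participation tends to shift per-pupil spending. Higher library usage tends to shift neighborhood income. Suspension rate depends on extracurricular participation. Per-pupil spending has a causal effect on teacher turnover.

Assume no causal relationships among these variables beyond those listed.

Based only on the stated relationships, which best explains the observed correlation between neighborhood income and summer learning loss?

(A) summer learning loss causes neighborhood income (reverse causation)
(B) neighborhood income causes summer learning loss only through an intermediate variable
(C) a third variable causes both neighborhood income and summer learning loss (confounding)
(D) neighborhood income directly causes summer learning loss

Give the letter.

A

The stated link runs summer learning loss → neighborhood income; neighborhood income has no causal path to summer learning loss. No variable causes both, so confounding is ruled out. The correlation reflects reverse causation.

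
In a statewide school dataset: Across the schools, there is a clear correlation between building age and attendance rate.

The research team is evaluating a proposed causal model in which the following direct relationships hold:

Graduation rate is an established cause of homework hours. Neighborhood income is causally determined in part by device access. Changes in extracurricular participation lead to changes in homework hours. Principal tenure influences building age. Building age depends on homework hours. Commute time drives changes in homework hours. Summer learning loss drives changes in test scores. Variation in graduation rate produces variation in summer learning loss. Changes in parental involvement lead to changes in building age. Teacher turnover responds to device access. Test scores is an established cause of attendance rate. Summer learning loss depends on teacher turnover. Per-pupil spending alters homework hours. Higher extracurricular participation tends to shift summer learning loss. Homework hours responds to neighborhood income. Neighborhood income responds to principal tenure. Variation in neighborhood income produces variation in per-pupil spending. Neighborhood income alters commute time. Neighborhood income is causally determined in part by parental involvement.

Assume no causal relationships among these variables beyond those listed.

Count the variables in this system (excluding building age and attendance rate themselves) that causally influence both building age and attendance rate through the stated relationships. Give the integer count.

3

The common causes are: device access (to building age via device access → neighborhood income → homework hours → building age; to attendance rate via device access → teacher turnover → summer learning loss → test scores → attendance rate); extracurricular participation (to building age via extracurricular participation → homework hours → building age; to attendance rate via extracurricular participation → summer learning loss → test scores → attendance rate); graduation rate (to building age via graduation rate → homework hours → building age; to attendance rate via graduation rate → summer learning loss → test scores → attendance rate).
Every other variable lacks a causal path to at least one of building age and attendance rate.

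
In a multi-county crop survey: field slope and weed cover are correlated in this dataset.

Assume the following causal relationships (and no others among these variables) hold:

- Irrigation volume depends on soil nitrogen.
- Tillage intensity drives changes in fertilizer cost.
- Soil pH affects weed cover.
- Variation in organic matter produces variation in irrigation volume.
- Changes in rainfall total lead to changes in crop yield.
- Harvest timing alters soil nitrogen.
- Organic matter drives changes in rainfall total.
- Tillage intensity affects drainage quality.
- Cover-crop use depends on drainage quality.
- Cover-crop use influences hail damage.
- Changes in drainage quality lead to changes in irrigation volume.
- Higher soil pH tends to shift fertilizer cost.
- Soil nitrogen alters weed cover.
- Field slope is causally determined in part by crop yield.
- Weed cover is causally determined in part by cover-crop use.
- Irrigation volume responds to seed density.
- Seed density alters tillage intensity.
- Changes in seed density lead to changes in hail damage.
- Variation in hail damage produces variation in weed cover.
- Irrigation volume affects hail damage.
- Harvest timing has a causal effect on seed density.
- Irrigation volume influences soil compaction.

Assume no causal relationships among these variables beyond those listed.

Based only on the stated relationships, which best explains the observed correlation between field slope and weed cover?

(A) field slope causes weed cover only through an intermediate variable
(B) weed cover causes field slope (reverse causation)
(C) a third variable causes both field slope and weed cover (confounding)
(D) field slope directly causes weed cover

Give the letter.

Organic matter causes field slope (organic matter → rainfall total → crop yield → field slope) and weed cover (organic matter → irrigation volume → hail damage → weed cover) — a common cause creating the correlation.
There is no stated path from field slope to weed cover or from weed cover to field slope, so neither direct nor reverse causation applies.

C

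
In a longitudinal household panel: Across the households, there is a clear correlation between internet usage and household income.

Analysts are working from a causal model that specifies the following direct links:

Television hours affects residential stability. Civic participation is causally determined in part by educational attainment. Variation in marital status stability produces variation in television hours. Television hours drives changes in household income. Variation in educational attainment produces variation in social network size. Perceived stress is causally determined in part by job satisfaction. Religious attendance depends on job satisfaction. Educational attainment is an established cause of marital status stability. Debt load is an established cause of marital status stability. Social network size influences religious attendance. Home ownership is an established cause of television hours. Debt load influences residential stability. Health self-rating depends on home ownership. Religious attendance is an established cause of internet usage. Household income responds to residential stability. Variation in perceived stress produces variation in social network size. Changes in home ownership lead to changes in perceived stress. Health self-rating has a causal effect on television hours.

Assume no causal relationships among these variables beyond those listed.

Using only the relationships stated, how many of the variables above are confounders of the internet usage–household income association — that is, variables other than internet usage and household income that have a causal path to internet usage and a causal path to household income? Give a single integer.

2

The common causes are: educational attainment (to internet usage via educational attainment → social network size → religious attendance → internet usage; to household income via educational attainment → marital status stability → television hours → household income); home ownership (to internet usage via home ownership → perceived stress → social network size → religious attendance → internet usage; to household income via home ownership → television hours → household income).
Every other variable lacks a causal path to at least one of internet usage and household income.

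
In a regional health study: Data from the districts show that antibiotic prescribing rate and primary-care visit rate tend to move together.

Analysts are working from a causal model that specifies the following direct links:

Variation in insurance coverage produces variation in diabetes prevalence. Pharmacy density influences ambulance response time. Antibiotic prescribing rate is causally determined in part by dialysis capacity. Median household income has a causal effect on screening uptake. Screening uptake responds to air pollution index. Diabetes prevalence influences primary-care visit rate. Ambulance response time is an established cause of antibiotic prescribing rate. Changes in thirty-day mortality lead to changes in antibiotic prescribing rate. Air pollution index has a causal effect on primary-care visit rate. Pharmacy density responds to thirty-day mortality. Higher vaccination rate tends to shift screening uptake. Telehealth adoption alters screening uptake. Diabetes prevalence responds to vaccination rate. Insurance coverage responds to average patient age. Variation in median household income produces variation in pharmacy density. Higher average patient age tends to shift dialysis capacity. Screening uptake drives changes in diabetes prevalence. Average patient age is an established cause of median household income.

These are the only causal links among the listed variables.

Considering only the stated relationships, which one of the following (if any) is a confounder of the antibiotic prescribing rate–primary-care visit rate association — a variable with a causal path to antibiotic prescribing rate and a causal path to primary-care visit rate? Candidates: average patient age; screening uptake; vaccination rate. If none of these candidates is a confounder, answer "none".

Average patient age causes antibiotic prescribing rate (average patient age → dialysis capacity → antibiotic prescribing rate) and also causes primary-care visit rate (average patient age → insurance coverage → diabetes prevalence → primary-care visit rate); it is a common cause of both.
Each of the other candidates lacks a causal path to at least one of antibiotic prescribing rate and primary-care visit rate, so they do not confound the relationship.

average patient age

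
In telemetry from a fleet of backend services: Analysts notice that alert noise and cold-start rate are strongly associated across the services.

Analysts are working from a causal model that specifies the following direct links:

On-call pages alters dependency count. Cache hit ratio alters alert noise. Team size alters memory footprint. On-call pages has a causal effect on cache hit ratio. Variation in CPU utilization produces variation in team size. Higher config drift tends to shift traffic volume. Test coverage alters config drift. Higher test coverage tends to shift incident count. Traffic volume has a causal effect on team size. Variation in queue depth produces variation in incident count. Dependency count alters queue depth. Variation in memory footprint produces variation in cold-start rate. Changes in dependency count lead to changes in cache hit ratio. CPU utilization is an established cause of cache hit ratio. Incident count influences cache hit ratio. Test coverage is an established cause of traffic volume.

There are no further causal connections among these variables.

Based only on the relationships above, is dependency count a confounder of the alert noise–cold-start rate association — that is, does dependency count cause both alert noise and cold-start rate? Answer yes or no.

Dependency count has no stated causal path to cold-start rate. A confounder must cause both variables, so dependency count does not qualify.

no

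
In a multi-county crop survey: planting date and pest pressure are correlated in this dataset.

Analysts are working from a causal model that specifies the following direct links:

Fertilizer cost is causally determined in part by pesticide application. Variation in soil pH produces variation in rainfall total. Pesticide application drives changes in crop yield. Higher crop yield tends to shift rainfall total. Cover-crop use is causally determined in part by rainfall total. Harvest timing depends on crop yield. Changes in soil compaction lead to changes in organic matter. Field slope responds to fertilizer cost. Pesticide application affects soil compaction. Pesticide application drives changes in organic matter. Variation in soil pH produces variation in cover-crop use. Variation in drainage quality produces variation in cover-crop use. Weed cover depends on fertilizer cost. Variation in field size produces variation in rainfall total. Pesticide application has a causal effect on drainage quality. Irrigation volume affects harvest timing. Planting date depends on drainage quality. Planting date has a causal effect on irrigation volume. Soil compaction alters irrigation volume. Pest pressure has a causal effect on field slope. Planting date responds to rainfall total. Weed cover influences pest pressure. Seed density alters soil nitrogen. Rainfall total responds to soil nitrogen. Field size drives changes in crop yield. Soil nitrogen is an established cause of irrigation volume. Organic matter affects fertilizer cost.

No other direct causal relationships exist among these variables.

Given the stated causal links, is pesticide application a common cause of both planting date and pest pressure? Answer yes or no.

Pesticide application has a causal path to planting date (pesticide application → drainage quality → planting date) and to pest pressure (pesticide application → fertilizer cost → weed cover → pest pressure), so it is a common cause of both — a confounder.

yes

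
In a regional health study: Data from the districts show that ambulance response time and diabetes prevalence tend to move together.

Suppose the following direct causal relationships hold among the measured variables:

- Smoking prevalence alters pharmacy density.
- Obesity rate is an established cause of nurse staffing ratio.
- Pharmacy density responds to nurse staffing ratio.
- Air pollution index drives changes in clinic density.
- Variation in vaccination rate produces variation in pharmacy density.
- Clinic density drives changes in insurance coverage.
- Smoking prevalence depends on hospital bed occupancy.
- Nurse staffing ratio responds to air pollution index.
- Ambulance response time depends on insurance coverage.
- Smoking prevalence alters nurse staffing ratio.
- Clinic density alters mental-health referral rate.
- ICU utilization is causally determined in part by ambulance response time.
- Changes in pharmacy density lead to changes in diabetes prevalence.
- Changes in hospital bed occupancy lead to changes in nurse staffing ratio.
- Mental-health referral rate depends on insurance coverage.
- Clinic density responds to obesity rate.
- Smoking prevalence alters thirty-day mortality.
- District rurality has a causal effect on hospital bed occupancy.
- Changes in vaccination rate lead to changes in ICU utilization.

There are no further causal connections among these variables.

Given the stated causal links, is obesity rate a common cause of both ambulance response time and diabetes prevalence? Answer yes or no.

yes

Obesity rate has a causal path to ambulance response time (obesity rate → clinic density → insurance coverage → ambulance response time) and to diabetes prevalence (obesity rate → nurse staffing ratio → pharmacy density → diabetes prevalence), so it is a common cause of both — a confounder.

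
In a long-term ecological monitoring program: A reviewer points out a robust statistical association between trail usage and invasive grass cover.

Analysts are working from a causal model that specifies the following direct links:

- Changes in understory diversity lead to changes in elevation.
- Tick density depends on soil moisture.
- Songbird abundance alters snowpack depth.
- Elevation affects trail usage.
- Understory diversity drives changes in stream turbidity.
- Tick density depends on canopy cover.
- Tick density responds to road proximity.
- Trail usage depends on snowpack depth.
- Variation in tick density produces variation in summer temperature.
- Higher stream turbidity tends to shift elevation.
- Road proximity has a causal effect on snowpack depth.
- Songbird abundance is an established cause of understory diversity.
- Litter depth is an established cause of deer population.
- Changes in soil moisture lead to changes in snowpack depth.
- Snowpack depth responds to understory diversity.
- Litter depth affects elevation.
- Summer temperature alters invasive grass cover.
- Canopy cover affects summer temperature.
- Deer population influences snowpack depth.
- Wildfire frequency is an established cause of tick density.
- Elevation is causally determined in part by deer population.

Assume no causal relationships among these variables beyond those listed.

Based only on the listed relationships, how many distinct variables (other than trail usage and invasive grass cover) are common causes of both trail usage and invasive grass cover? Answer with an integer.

2

The common causes are: road proximity (to trail usage via road proximity → snowpack depth → trail usage; to invasive grass cover via road proximity → tick density → summer temperature → invasive grass cover); soil moisture (to trail usage via soil moisture → snowpack depth → trail usage; to invasive grass cover via soil moisture → tick density → summer temperature → invasive grass cover).
Every other variable lacks a causal path to at least one of trail usage and invasive grass cover.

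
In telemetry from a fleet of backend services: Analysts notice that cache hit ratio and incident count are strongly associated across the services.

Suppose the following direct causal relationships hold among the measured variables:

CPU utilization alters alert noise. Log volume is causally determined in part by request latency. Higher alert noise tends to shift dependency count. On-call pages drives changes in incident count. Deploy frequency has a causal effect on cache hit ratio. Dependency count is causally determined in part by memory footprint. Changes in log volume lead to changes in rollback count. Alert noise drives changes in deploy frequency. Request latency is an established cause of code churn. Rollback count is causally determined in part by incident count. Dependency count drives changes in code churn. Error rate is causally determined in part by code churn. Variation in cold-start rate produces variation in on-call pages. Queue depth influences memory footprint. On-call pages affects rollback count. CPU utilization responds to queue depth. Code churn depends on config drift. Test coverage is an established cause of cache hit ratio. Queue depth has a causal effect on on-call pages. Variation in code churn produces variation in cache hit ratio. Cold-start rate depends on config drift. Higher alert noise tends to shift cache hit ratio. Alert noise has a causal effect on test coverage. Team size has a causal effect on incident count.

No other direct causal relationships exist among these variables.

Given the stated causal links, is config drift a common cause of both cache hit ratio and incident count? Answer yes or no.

yes

Config drift has a causal path to cache hit ratio (config drift → code churn → cache hit ratio) and to incident count (config drift → cold-start rate → on-call pages → incident count), so it is a common cause of both — a confounder.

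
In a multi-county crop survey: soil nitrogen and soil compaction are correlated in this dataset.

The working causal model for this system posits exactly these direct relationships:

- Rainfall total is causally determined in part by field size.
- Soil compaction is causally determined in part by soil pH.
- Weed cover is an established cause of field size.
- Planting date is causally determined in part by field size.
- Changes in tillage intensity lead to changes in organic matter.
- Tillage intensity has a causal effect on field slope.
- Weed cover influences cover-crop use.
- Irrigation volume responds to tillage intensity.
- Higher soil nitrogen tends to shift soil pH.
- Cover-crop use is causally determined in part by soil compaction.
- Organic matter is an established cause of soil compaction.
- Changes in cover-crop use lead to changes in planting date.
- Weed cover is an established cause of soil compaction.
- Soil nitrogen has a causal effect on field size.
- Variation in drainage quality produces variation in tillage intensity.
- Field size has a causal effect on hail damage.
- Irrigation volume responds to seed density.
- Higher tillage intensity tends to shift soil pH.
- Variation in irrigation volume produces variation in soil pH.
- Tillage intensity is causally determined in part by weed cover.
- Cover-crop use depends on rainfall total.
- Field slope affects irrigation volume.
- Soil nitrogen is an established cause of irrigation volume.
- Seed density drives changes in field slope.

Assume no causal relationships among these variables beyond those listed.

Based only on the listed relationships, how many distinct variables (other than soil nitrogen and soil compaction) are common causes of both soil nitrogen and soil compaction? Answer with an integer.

0

No listed variable has a causal path to both soil nitrogen and soil compaction, so there are no common causes.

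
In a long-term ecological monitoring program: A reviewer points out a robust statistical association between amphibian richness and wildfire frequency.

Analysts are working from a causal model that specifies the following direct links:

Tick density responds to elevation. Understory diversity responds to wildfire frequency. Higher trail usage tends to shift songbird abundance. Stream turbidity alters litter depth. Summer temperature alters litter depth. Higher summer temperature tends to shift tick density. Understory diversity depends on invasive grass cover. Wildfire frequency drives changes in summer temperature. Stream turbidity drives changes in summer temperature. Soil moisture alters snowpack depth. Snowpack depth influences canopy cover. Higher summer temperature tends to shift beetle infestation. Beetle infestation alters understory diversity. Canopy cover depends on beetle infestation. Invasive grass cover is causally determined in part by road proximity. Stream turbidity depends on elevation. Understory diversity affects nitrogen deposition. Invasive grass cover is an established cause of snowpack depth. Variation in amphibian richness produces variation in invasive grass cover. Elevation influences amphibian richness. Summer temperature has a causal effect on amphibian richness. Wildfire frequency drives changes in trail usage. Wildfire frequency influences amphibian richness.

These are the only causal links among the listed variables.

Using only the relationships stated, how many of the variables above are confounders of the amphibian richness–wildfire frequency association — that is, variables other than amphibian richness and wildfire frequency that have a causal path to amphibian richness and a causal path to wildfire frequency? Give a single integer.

No listed variable has a causal path to both amphibian richness and wildfire frequency, so there are no common causes.

0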